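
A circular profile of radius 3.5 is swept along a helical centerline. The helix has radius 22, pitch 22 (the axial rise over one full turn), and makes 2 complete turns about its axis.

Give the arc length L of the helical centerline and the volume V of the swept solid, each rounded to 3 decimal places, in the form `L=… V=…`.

L=279.940 V=10773.341

2πR = 2π·22 = 138.230077
per-turn = √(138.230077² + 22²) = √(19107.5541 + 484) = √19591.5541 = 139.969833
L = 2 × 139.969833 = 279.939666
V = π·3.5² × L = 38.484510 × 279.939666 = 10773.340869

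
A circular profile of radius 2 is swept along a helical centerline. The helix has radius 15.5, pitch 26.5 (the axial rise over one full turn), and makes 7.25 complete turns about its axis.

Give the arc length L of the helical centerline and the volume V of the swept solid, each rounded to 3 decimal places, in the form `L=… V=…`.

L=731.745 V=9195.381

2πR = 2π·15.5 = 97.389372
per-turn = √(97.389372² + 26.5²) = √(9484.6898 + 702.25) = √10186.9398 = 100.930371
L = 7.25 × 100.930371 = 731.745191
V = π·2² × L = 12.566371 × 731.745191 = 9195.381267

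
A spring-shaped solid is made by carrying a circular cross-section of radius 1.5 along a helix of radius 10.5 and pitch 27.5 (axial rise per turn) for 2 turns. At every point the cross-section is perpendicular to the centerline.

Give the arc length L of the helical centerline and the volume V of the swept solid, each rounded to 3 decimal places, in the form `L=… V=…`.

2πR = 2π·10.5 = 65.973446
per-turn = √(65.973446² + 27.5²) = √(4352.4955 + 756.25) = √5108.7455 = 71.475489
L = 2 × 71.475489 = 142.950978
V = π·1.5² × L = 7.068583 × 142.950978 = 1010.460921

L=142.951 V=1010.461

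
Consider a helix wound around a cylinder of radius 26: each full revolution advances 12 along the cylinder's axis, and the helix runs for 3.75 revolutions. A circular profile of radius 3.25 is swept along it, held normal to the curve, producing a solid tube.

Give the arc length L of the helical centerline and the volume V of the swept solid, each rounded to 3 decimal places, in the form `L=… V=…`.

2πR = 2π·26 = 163.362818
per-turn = √(163.362818² + 12²) = √(26687.4103 + 144) = √26831.4103 = 163.802962
L = 3.75 × 163.802962 = 614.261107
V = π·3.25² × L = 33.183072 × 614.261107 = 20383.070782

L=614.261 V=20383.071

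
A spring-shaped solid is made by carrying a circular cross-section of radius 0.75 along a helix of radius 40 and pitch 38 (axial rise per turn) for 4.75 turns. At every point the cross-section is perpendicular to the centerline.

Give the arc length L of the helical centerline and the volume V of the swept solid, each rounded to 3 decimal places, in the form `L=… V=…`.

2πR = 2π·40 = 251.327412
per-turn = √(251.327412² + 38²) = √(63165.4682 + 1444) = √64609.4682 = 254.183926
L = 4.75 × 254.183926 = 1207.373648
V = π·0.75² × L = 1.767146 × 1207.373648 = 2133.605352

L=1207.374 V=2133.605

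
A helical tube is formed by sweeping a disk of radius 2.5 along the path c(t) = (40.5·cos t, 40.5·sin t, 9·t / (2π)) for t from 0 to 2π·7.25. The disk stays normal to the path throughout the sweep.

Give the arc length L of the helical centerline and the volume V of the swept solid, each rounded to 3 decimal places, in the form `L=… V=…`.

L=1846.054 V=36247.182

2πR = 2π·40.5 = 254.469005
per-turn = √(254.469005² + 9²) = √(64754.4745 + 81) = √64835.4745 = 254.628110
L = 7.25 × 254.628110 = 1846.053799
V = π·2.5² × L = 19.634954 × 1846.053799 = 36247.181573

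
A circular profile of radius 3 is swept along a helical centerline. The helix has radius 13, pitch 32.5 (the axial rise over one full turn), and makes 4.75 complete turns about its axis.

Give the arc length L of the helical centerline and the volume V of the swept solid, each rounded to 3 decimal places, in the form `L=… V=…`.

L=417.571 V=11806.534

2πR = 2π·13 = 81.681409
per-turn = √(81.681409² + 32.5²) = √(6671.8526 + 1056.25) = √7728.1026 = 87.909627
L = 4.75 × 87.909627 = 417.570730
V = π·3² × L = 28.274334 × 417.570730 = 11806.534233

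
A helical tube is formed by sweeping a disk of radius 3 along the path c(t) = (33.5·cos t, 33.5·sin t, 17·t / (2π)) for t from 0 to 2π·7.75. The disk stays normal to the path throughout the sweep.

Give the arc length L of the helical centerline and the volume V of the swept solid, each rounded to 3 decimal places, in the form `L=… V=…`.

L=1636.584 V=46273.315

2πR = 2π·33.5 = 210.486708
per-turn = √(210.486708² + 17²) = √(44304.6542 + 289) = √44593.6542 = 211.172096
L = 7.75 × 211.172096 = 1636.583745
V = π·3² × L = 28.274334 × 1636.583745 = 46273.315218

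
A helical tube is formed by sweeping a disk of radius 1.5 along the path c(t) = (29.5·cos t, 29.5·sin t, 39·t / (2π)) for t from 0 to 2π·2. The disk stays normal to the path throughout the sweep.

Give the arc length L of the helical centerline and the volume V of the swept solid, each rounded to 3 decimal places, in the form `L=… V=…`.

2πR = 2π·29.5 = 185.353967
per-turn = √(185.353967² + 39²) = √(34356.0929 + 1521) = √35877.0929 = 189.412494
L = 2 × 189.412494 = 378.824988
V = π·1.5² × L = 7.068583 × 378.824988 = 2677.756050

L=378.825 V=2677.756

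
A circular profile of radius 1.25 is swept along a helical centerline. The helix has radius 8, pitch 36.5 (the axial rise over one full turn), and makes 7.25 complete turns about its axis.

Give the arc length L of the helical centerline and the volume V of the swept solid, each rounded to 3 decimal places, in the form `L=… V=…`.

2πR = 2π·8 = 50.265482
per-turn = √(50.265482² + 36.5²) = √(2526.6187 + 1332.25) = √3858.8687 = 62.119793
L = 7.25 × 62.119793 = 450.368502
V = π·1.25² × L = 4.908739 × 450.368502 = 2210.741214

L=450.369 V=2210.741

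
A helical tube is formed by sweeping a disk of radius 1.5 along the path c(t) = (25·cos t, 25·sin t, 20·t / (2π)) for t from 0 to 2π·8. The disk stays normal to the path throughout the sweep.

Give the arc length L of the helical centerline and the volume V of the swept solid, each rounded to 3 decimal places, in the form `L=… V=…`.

2πR = 2π·25 = 157.079633
per-turn = √(157.079633² + 20²) = √(24674.0110 + 400) = √25074.0110 = 158.347753
L = 8 × 158.347753 = 1266.782027
V = π·1.5² × L = 7.068583 × 1266.782027 = 8954.354498

L=1266.782 V=8954.354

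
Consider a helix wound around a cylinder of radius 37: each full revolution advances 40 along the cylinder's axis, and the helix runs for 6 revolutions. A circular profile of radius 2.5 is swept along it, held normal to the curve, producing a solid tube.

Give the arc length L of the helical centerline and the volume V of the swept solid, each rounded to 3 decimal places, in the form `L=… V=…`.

L=1415.364 V=27790.601

2πR = 2π·37 = 232.477856
per-turn = √(232.477856² + 40²) = √(54045.9537 + 1600) = √55645.9537 = 235.893946
L = 6 × 235.893946 = 1415.363675
V = π·2.5² × L = 19.634954 × 1415.363675 = 27790.600777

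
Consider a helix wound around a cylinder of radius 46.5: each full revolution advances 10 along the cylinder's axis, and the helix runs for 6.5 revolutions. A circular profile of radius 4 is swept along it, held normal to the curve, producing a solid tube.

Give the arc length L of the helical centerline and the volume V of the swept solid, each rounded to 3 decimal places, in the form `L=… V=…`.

L=1900.205 V=95514.711

2πR = 2π·46.5 = 292.168117
per-turn = √(292.168117² + 10²) = √(85362.2085 + 100) = √85462.2085 = 292.339201
L = 6.5 × 292.339201 = 1900.204807
V = π·4² × L = 50.265482 × 1900.204807 = 95514.711380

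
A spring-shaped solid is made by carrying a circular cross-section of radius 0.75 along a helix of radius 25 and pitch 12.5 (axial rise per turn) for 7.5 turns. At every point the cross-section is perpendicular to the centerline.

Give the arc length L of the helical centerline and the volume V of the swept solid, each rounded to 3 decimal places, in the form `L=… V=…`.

L=1181.822 V=2088.451

2πR = 2π·25 = 157.079633
per-turn = √(157.079633² + 12.5²) = √(24674.0110 + 156.25) = √24830.2610 = 157.576207
L = 7.5 × 157.576207 = 1181.821552
V = π·0.75² × L = 1.767146 × 1181.821552 = 2088.451072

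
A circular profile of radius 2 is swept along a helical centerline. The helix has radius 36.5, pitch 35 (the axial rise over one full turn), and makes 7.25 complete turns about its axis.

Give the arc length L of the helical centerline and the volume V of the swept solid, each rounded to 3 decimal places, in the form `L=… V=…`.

L=1681.939 V=21135.874

2πR = 2π·36.5 = 229.336264
per-turn = √(229.336264² + 35²) = √(52595.1219 + 1225) = √53820.1219 = 231.991642
L = 7.25 × 231.991642 = 1681.939403
V = π·2² × L = 12.566371 × 1681.939403 = 21135.873887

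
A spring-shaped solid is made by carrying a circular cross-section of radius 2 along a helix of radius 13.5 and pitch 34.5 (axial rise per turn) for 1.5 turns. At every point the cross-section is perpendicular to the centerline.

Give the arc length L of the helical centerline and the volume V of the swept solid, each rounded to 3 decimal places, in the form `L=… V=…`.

2πR = 2π·13.5 = 84.823002
per-turn = √(84.823002² + 34.5²) = √(7194.9416 + 1190.25) = √8385.1916 = 91.570692
L = 1.5 × 91.570692 = 137.356038
V = π·2² × L = 12.566371 × 137.356038 = 1726.066877

L=137.356 V=1726.067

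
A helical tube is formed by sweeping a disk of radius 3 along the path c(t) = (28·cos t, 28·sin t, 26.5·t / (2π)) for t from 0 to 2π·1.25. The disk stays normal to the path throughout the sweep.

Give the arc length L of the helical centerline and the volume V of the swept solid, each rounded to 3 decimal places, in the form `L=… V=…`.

L=222.392 V=6287.994

2πR = 2π·28 = 175.929189
per-turn = √(175.929189² + 26.5²) = √(30951.0794 + 702.25) = √31653.3294 = 177.913826
L = 1.25 × 177.913826 = 222.392282
V = π·3² × L = 28.274334 × 222.392282 = 6287.993640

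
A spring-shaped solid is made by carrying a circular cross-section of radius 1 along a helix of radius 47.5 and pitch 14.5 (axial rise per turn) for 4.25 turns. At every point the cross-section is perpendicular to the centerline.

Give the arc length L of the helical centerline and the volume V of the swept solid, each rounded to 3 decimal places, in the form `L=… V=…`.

L=1269.914 V=3989.553

2πR = 2π·47.5 = 298.451302
per-turn = √(298.451302² + 14.5²) = √(89073.1797 + 210.25) = √89283.4297 = 298.803329
L = 4.25 × 298.803329 = 1269.914150
V = π·1² × L = 3.141593 × 1269.914150 = 3989.552965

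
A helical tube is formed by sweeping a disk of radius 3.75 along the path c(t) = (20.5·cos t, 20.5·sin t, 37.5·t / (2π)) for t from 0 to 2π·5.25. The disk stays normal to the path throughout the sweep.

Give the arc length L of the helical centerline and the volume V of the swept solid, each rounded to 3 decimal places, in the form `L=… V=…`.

2πR = 2π·20.5 = 128.805299
per-turn = √(128.805299² + 37.5²) = √(16590.8050 + 1406.25) = √17997.0550 = 134.153103
L = 5.25 × 134.153103 = 704.303790
V = π·3.75² × L = 44.178647 × 704.303790 = 31115.188295

L=704.304 V=31115.188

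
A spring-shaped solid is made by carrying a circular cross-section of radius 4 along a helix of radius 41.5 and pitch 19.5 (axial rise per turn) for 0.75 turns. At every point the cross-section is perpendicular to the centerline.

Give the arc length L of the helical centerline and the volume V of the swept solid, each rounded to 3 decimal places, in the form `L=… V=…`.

2πR = 2π·41.5 = 260.752190
per-turn = √(260.752190² + 19.5²) = √(67991.7047 + 380.25) = √68371.9547 = 261.480314
L = 0.75 × 261.480314 = 196.110236
V = π·4² × L = 50.265482 × 196.110236 = 9857.575610

L=196.110 V=9857.576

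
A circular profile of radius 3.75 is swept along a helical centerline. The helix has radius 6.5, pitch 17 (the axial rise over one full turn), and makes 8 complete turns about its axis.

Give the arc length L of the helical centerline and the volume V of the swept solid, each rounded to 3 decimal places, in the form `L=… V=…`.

L=353.901 V=15634.850

2πR = 2π·6.5 = 40.840704
per-turn = √(40.840704² + 17²) = √(1667.9631 + 289) = √1956.9631 = 44.237576
L = 8 × 44.237576 = 353.900609
V = π·3.75² × L = 44.178647 × 353.900609 = 15634.849978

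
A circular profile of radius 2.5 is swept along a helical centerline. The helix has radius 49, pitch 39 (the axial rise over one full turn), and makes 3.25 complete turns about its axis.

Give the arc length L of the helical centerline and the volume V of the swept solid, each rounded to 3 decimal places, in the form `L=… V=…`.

2πR = 2π·49 = 307.876080
per-turn = √(307.876080² + 39²) = √(94787.6807 + 1521) = √96308.6807 = 310.336399
L = 3.25 × 310.336399 = 1008.593297
V = π·2.5² × L = 19.634954 × 1008.593297 = 19803.683085

L=1008.593 V=19803.683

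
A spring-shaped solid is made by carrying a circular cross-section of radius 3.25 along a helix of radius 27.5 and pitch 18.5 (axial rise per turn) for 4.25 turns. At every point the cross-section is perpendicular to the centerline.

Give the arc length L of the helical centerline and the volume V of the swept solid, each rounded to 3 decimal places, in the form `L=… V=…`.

2πR = 2π·27.5 = 172.787596
per-turn = √(172.787596² + 18.5²) = √(29855.5533 + 342.25) = √30197.8033 = 173.775152
L = 4.25 × 173.775152 = 738.544394
V = π·3.25² × L = 33.183072 × 738.544394 = 24507.172109

L=738.544 V=24507.172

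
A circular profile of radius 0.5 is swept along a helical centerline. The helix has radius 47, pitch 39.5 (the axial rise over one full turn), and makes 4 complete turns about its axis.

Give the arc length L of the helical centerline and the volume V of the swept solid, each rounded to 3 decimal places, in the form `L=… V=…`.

2πR = 2π·47 = 295.309709
per-turn = √(295.309709² + 39.5²) = √(87207.8245 + 1560.25) = √88768.0745 = 297.939716
L = 4 × 297.939716 = 1191.758865
V = π·0.5² × L = 0.785398 × 1191.758865 = 936.005224

L=1191.759 V=936.005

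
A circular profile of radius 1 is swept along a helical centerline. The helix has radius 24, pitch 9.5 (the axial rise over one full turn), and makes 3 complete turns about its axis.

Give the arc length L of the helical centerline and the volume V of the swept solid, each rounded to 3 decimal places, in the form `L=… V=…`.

2πR = 2π·24 = 150.796447
per-turn = √(150.796447² + 9.5²) = √(22739.5685 + 90.25) = √22829.8185 = 151.095395
L = 3 × 151.095395 = 453.286186
V = π·1² × L = 3.141593 × 453.286186 = 1424.040553

L=453.286 V=1424.041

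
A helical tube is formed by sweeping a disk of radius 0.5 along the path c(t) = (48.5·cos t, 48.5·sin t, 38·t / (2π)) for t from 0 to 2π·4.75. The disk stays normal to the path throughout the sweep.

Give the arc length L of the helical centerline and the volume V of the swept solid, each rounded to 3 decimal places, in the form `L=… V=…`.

L=1458.699 V=1145.660

2πR = 2π·48.5 = 304.734487
per-turn = √(304.734487² + 38²) = √(92863.1078 + 1444) = √94307.1078 = 307.094624
L = 4.75 × 307.094624 = 1458.699462
V = π·0.5² × L = 0.785398 × 1458.699462 = 1145.659878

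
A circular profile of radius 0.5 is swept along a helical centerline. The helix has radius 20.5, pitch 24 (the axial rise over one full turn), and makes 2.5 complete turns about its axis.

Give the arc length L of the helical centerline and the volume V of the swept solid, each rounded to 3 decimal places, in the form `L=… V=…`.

L=327.555 V=257.261

2πR = 2π·20.5 = 128.805299
per-turn = √(128.805299² + 24²) = √(16590.8050 + 576) = √17166.8050 = 131.022155
L = 2.5 × 131.022155 = 327.555387
V = π·0.5² × L = 0.785398 × 327.555387 = 257.261399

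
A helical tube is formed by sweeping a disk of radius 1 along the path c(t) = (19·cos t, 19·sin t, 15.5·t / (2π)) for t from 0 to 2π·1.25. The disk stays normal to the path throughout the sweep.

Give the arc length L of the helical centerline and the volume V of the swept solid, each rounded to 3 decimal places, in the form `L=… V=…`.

2πR = 2π·19 = 119.380521
per-turn = √(119.380521² + 15.5²) = √(14251.7088 + 240.25) = √14491.9588 = 120.382552
L = 1.25 × 120.382552 = 150.478190
V = π·1² × L = 3.141593 × 150.478190 = 472.741175

L=150.478 V=472.741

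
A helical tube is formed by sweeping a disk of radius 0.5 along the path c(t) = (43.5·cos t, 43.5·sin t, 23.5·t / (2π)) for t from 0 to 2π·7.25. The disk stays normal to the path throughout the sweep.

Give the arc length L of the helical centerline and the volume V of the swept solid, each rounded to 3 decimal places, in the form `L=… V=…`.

L=1988.871 V=1562.055

2πR = 2π·43.5 = 273.318561
per-turn = √(273.318561² + 23.5²) = √(74703.0357 + 552.25) = √75255.2857 = 274.326969
L = 7.25 × 274.326969 = 1988.870522
V = π·0.5² × L = 0.785398 × 1988.870522 = 1562.055256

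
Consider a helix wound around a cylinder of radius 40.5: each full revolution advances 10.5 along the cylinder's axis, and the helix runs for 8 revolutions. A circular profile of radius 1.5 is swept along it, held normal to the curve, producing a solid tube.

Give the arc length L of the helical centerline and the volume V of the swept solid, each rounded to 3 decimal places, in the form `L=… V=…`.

L=2037.484 V=14402.128

2πR = 2π·40.5 = 254.469005
per-turn = √(254.469005² + 10.5²) = √(64754.4745 + 110.25) = √64864.7245 = 254.685540
L = 8 × 254.685540 = 2037.484323
V = π·1.5² × L = 7.068583 × 2037.484323 = 14402.128007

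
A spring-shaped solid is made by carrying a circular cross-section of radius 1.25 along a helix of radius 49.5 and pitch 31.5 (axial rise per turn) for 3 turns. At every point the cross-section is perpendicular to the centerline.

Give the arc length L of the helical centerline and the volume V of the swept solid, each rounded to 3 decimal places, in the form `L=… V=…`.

2πR = 2π·49.5 = 311.017673
per-turn = √(311.017673² + 31.5²) = √(96731.9927 + 992.25) = √97724.2427 = 312.608769
L = 3 × 312.608769 = 937.826308
V = π·1.25² × L = 4.908739 × 937.826308 = 4603.544126

L=937.826 V=4603.544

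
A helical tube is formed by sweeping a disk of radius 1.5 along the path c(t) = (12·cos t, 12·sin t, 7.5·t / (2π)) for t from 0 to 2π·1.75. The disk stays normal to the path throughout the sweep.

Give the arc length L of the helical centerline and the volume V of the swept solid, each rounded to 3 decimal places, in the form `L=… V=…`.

L=132.598 V=937.281

2πR = 2π·12 = 75.398224
per-turn = √(75.398224² + 7.5²) = √(5684.8921 + 56.25) = √5741.1421 = 75.770325
L = 1.75 × 75.770325 = 132.598069
V = π·1.5² × L = 7.068583 × 132.598069 = 937.280516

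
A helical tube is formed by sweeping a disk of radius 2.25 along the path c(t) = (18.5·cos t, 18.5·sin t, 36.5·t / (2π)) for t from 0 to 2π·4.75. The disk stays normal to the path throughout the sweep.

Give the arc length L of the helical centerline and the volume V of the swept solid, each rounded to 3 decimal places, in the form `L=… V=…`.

L=578.716 V=9204.075

2πR = 2π·18.5 = 116.238928
per-turn = √(116.238928² + 36.5²) = √(13511.4884 + 1332.25) = √14843.7384 = 121.834882
L = 4.75 × 121.834882 = 578.715689
V = π·2.25² × L = 15.904313 × 578.715689 = 9204.075339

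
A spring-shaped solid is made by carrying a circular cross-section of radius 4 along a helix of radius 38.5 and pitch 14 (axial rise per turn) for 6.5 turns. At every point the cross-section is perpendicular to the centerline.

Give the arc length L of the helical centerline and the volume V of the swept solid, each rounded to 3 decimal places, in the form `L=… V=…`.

2πR = 2π·38.5 = 241.902634
per-turn = √(241.902634² + 14²) = √(58516.8845 + 196) = √58712.8845 = 242.307417
L = 6.5 × 242.307417 = 1574.998213
V = π·4² × L = 50.265482 × 1574.998213 = 79168.045029

L=1574.998 V=79168.045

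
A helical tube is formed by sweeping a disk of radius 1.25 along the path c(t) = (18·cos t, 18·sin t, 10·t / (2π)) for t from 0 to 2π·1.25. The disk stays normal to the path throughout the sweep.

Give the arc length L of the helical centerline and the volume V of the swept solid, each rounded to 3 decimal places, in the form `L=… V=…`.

L=141.923 V=696.664

2πR = 2π·18 = 113.097336
per-turn = √(113.097336² + 10²) = √(12791.0073 + 100) = √12891.0073 = 113.538572
L = 1.25 × 113.538572 = 141.923215
V = π·1.25² × L = 4.908739 × 141.923215 = 696.663952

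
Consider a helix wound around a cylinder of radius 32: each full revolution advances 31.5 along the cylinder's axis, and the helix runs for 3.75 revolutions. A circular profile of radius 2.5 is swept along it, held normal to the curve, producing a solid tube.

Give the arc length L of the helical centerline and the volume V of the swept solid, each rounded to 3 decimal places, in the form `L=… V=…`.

2πR = 2π·32 = 201.061930
per-turn = √(201.061930² + 31.5²) = √(40425.8996 + 992.25) = √41418.1496 = 203.514495
L = 3.75 × 203.514495 = 763.179356
V = π·2.5² × L = 19.634954 × 763.179356 = 14984.991610

L=763.179 V=14984.992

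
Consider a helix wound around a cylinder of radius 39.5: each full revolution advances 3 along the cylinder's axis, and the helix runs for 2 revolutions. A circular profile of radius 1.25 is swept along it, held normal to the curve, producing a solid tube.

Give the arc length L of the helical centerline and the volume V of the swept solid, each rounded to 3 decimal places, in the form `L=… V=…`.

L=496.408 V=2436.737

2πR = 2π·39.5 = 248.185820
per-turn = √(248.185820² + 3²) = √(61596.2011 + 9) = √61605.2011 = 248.203951
L = 2 × 248.203951 = 496.407901
V = π·1.25² × L = 4.908739 × 496.407901 = 2436.736586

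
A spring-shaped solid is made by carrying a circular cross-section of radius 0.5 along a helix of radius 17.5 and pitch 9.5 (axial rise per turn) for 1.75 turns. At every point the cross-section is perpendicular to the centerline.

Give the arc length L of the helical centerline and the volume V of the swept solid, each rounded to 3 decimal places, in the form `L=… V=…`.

2πR = 2π·17.5 = 109.955743
per-turn = √(109.955743² + 9.5²) = √(12090.2654 + 90.25) = √12180.5154 = 110.365372
L = 1.75 × 110.365372 = 193.139401
V = π·0.5² × L = 0.785398 × 193.139401 = 151.691331

L=193.139 V=151.691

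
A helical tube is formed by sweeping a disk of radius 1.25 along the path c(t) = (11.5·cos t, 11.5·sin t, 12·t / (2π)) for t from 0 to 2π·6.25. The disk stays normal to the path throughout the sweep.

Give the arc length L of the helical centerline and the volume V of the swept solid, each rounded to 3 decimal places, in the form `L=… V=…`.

2πR = 2π·11.5 = 72.256631
per-turn = √(72.256631² + 12²) = √(5221.0207 + 144) = √5365.0207 = 73.246302
L = 6.25 × 73.246302 = 457.789386
V = π·1.25² × L = 4.908739 × 457.789386 = 2247.168395

L=457.789 V=2247.168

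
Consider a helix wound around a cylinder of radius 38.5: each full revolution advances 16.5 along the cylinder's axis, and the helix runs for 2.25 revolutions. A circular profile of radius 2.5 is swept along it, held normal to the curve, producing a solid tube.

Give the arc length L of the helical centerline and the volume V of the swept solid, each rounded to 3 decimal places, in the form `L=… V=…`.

L=545.546 V=10711.763

2πR = 2π·38.5 = 241.902634
per-turn = √(241.902634² + 16.5²) = √(58516.8845 + 272.25) = √58789.1345 = 242.464708
L = 2.25 × 242.464708 = 545.545592
V = π·2.5² × L = 19.634954 × 545.545592 = 10711.762658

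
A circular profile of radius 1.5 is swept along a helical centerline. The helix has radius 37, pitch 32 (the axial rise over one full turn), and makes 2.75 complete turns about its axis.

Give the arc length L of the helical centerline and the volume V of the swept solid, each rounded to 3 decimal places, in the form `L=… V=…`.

L=645.342 V=4561.655

2πR = 2π·37 = 232.477856
per-turn = √(232.477856² + 32²) = √(54045.9537 + 1024) = √55069.9537 = 234.669882
L = 2.75 × 234.669882 = 645.342177
V = π·1.5² × L = 7.068583 × 645.342177 = 4561.655042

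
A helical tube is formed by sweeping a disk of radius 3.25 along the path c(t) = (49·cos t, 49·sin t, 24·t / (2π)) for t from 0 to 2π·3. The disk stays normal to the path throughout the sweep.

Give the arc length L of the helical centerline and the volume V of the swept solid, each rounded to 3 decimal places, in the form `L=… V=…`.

L=926.430 V=30741.804

2πR = 2π·49 = 307.876080
per-turn = √(307.876080² + 24²) = √(94787.6807 + 576) = √95363.6807 = 308.810105
L = 3 × 308.810105 = 926.430314
V = π·3.25² × L = 33.183072 × 926.430314 = 30741.804174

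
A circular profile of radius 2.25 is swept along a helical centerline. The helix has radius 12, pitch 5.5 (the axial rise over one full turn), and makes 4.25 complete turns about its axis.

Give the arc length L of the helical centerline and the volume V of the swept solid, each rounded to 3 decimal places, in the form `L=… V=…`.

2πR = 2π·12 = 75.398224
per-turn = √(75.398224² + 5.5²) = √(5684.8921 + 30.25) = √5715.1421 = 75.598559
L = 4.25 × 75.598559 = 321.293876
V = π·2.25² × L = 15.904313 × 321.293876 = 5109.958309

L=321.294 V=5109.958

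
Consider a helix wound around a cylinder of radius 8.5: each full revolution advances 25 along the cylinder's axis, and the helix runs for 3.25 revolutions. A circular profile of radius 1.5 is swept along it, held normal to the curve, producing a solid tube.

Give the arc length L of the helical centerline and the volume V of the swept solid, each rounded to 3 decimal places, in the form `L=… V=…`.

L=191.648 V=1354.683

2πR = 2π·8.5 = 53.407075
per-turn = √(53.407075² + 25²) = √(2852.3157 + 625) = √3477.3157 = 58.968769
L = 3.25 × 58.968769 = 191.648498
V = π·1.5² × L = 7.068583 × 191.648498 = 1354.683405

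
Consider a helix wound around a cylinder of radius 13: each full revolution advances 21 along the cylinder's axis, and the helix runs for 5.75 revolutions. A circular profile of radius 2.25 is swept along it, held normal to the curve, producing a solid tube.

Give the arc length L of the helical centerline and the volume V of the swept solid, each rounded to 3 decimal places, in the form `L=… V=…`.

2πR = 2π·13 = 81.681409
per-turn = √(81.681409² + 21²) = √(6671.8526 + 441) = √7112.8526 = 84.337729
L = 5.75 × 84.337729 = 484.941943
V = π·2.25² × L = 15.904313 × 484.941943 = 7712.668359

L=484.942 V=7712.668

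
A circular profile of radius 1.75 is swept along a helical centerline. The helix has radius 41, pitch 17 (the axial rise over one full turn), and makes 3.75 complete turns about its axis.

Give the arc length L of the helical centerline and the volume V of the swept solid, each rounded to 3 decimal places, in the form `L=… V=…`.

2πR = 2π·41 = 257.610598
per-turn = √(257.610598² + 17²) = √(66363.2200 + 289) = √66652.2200 = 258.170912
L = 3.75 × 258.170912 = 968.140921
V = π·1.75² × L = 9.621128 × 968.140921 = 9314.607244

L=968.141 V=9314.607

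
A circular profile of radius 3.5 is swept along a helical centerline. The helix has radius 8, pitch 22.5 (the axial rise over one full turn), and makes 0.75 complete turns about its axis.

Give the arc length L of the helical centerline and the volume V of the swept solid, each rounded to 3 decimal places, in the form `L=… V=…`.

2πR = 2π·8 = 50.265482
per-turn = √(50.265482² + 22.5²) = √(2526.6187 + 506.25) = √3032.8687 = 55.071487
L = 0.75 × 55.071487 = 41.303616
V = π·3.5² × L = 38.484510 × 41.303616 = 1589.549407

L=41.304 V=1589.549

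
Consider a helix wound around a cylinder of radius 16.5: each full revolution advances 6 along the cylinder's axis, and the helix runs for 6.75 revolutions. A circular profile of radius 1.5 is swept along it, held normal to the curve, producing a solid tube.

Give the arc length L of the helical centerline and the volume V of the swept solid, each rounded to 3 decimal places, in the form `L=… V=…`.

2πR = 2π·16.5 = 103.672558
per-turn = √(103.672558² + 6²) = √(10747.9992 + 36) = √10783.9992 = 103.846036
L = 6.75 × 103.846036 = 700.960743
V = π·1.5² × L = 7.068583 × 700.960743 = 4954.799521

L=700.961 V=4954.800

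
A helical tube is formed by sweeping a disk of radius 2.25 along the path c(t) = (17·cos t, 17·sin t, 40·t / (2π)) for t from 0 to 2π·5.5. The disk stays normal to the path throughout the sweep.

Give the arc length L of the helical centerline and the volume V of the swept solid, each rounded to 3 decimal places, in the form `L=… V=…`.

L=627.320 V=9977.091

2πR = 2π·17 = 106.814150
per-turn = √(106.814150² + 40²) = √(11409.2627 + 1600) = √13009.2627 = 114.058155
L = 5.5 × 114.058155 = 627.319852
V = π·2.25² × L = 15.904313 × 627.319852 = 9977.091152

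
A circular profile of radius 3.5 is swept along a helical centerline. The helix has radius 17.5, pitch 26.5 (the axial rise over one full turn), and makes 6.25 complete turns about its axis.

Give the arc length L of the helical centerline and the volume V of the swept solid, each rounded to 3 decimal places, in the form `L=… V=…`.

2πR = 2π·17.5 = 109.955743
per-turn = √(109.955743² + 26.5²) = √(12090.2654 + 702.25) = √12792.5154 = 113.104003
L = 6.25 × 113.104003 = 706.900016
V = π·3.5² × L = 38.484510 × 706.900016 = 27204.700735

L=706.900 V=27204.701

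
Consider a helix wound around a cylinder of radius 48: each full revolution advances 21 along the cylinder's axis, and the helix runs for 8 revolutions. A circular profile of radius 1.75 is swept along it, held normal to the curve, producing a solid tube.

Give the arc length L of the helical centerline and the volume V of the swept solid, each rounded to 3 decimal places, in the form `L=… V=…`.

2πR = 2π·48 = 301.592895
per-turn = √(301.592895² + 21²) = √(90958.2742 + 441) = √91399.2742 = 302.323129
L = 8 × 302.323129 = 2418.585030
V = π·1.75² × L = 9.621128 × 2418.585030 = 23269.514945

L=2418.585 V=23269.515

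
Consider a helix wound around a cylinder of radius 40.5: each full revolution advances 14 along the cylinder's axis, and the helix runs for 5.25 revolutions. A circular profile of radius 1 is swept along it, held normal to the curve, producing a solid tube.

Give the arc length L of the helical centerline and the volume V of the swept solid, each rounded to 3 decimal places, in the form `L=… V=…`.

L=1337.983 V=4203.396

2πR = 2π·40.5 = 254.469005
per-turn = √(254.469005² + 14²) = √(64754.4745 + 196) = √64950.4745 = 254.853830
L = 5.25 × 254.853830 = 1337.982606
V = π·1² × L = 3.141593 × 1337.982606 = 4203.396324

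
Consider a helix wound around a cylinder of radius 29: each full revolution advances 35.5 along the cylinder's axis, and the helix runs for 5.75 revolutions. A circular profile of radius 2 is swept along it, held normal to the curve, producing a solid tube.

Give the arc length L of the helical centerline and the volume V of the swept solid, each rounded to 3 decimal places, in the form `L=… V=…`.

L=1067.421 V=13413.602

2πR = 2π·29 = 182.212374
per-turn = √(182.212374² + 35.5²) = √(33201.3492 + 1260.25) = √34461.5992 = 185.638356
L = 5.75 × 185.638356 = 1067.420547
V = π·2² × L = 12.566371 × 1067.420547 = 13413.602192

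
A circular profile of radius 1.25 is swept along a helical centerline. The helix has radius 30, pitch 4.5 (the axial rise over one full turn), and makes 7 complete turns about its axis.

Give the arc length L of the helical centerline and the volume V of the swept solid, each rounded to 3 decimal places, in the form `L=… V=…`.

2πR = 2π·30 = 188.495559
per-turn = √(188.495559² + 4.5²) = √(35530.5758 + 20.25) = √35550.8258 = 188.549266
L = 7 × 188.549266 = 1319.844865
V = π·1.25² × L = 4.908739 × 1319.844865 = 6478.773328

L=1319.845 V=6478.773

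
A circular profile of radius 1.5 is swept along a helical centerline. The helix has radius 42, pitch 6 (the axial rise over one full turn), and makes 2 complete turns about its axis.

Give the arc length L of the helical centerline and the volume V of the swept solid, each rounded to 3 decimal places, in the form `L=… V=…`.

L=527.924 V=3731.675

2πR = 2π·42 = 263.893783
per-turn = √(263.893783² + 6²) = √(69639.9287 + 36) = √69675.9287 = 263.961983
L = 2 × 263.961983 = 527.923967
V = π·1.5² × L = 7.068583 × 527.923967 = 3731.674625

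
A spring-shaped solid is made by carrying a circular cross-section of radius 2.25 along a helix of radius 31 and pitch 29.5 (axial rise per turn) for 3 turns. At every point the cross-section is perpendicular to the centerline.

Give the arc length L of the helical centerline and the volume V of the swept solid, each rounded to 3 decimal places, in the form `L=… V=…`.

L=591.000 V=9399.450

2πR = 2π·31 = 194.778745
per-turn = √(194.778745² + 29.5²) = √(37938.7593 + 870.25) = √38809.0093 = 197.000024
L = 3 × 197.000024 = 591.000071
V = π·2.25² × L = 15.904313 × 591.000071 = 9399.449998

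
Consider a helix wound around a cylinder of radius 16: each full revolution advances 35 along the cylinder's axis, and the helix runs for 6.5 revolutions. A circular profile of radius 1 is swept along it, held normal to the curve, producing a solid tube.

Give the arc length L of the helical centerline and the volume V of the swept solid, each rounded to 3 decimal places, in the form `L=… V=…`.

L=691.921 V=2173.734

2πR = 2π·16 = 100.530965
per-turn = √(100.530965² + 35²) = √(10106.4749 + 1225) = √11331.4749 = 106.449401
L = 6.5 × 106.449401 = 691.921104
V = π·1² × L = 3.141593 × 691.921104 = 2173.734259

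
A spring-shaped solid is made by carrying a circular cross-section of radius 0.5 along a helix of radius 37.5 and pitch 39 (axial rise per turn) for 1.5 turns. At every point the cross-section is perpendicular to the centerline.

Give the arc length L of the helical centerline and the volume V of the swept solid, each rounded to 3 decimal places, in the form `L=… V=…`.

2πR = 2π·37.5 = 235.619449
per-turn = √(235.619449² + 39²) = √(55516.5248 + 1521) = √57037.5248 = 238.825302
L = 1.5 × 238.825302 = 358.237953
V = π·0.5² × L = 0.785398 × 358.237953 = 281.359430

L=358.238 V=281.359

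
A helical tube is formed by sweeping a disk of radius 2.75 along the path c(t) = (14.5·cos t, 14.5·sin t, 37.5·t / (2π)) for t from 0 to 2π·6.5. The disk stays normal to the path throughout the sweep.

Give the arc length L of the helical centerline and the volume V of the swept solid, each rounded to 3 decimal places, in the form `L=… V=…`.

L=640.393 V=15214.648

2πR = 2π·14.5 = 91.106187
per-turn = √(91.106187² + 37.5²) = √(8300.3373 + 1406.25) = √9706.5873 = 98.522014
L = 6.5 × 98.522014 = 640.393093
V = π·2.75² × L = 23.758294 × 640.393093 = 15214.647661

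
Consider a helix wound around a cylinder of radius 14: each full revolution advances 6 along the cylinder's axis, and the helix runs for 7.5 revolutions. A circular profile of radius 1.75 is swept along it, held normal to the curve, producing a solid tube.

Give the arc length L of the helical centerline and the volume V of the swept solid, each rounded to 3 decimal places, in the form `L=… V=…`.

2πR = 2π·14 = 87.964594
per-turn = √(87.964594² + 6²) = √(7737.7699 + 36) = √7773.7699 = 88.168985
L = 7.5 × 88.168985 = 661.267385
V = π·1.75² × L = 9.621128 × 661.267385 = 6362.137821

L=661.267 V=6362.138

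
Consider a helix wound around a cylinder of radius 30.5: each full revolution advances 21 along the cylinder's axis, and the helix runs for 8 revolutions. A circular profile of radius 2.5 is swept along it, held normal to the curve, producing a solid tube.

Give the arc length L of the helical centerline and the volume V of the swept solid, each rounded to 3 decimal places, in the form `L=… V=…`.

2πR = 2π·30.5 = 191.637152
per-turn = √(191.637152² + 21²) = √(36724.7980 + 441) = √37165.7980 = 192.784330
L = 8 × 192.784330 = 1542.274642
V = π·2.5² × L = 19.634954 × 1542.274642 = 30282.491777

L=1542.275 V=30282.492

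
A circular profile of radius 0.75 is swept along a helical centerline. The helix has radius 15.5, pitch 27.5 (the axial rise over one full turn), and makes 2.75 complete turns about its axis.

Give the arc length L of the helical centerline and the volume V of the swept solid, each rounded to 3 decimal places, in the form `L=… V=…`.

L=278.293 V=491.785

2πR = 2π·15.5 = 97.389372
per-turn = √(97.389372² + 27.5²) = √(9484.6898 + 756.25) = √10240.9398 = 101.197529
L = 2.75 × 101.197529 = 278.293204
V = π·0.75² × L = 1.767146 × 278.293204 = 491.784686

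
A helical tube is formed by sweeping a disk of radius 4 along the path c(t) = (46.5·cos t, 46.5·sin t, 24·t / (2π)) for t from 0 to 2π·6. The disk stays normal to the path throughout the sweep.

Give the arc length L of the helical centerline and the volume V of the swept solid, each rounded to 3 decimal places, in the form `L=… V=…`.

L=1758.913 V=88412.619

2πR = 2π·46.5 = 292.168117
per-turn = √(292.168117² + 24²) = √(85362.2085 + 576) = √85938.2085 = 293.152193
L = 6 × 293.152193 = 1758.913160
V = π·4² × L = 50.265482 × 1758.913160 = 88412.618593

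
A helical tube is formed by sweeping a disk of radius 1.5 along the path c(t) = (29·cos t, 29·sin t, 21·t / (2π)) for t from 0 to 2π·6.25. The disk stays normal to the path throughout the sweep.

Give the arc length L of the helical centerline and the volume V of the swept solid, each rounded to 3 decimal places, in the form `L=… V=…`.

L=1146.366 V=8103.181

2πR = 2π·29 = 182.212374
per-turn = √(182.212374² + 21²) = √(33201.3492 + 441) = √33642.3492 = 183.418508
L = 6.25 × 183.418508 = 1146.365677
V = π·1.5² × L = 7.068583 × 1146.365677 = 8103.181477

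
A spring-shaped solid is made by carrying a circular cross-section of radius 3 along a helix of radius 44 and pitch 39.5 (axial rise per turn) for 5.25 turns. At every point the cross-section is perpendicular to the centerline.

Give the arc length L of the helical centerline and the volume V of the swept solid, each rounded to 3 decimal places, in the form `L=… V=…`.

L=1466.156 V=41454.573

2πR = 2π·44 = 276.460154
per-turn = √(276.460154² + 39.5²) = √(76430.2165 + 1560.25) = √77990.4665 = 279.267733
L = 5.25 × 279.267733 = 1466.155596
V = π·3² × L = 28.274334 × 1466.155596 = 41454.572852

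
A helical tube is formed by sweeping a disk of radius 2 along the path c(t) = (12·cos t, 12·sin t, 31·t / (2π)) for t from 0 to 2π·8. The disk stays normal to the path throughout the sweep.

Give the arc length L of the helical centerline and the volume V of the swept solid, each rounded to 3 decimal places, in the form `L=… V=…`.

L=652.179 V=8195.520

2πR = 2π·12 = 75.398224
per-turn = √(75.398224² + 31²) = √(5684.8921 + 961) = √6645.8921 = 81.522341
L = 8 × 81.522341 = 652.178731
V = π·2² × L = 12.566371 × 652.178731 = 8195.519635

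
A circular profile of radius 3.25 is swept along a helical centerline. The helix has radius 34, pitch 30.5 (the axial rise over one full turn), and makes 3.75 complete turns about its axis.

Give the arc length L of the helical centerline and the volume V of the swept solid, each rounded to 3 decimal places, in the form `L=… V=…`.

L=809.230 V=26852.727

2πR = 2π·34 = 213.628300
per-turn = √(213.628300² + 30.5²) = √(45637.0508 + 930.25) = √46567.3008 = 215.794580
L = 3.75 × 215.794580 = 809.229675
V = π·3.25² × L = 33.183072 × 809.229675 = 26852.726895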